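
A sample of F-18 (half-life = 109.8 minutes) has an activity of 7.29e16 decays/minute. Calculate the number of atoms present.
N = A/λ = 1.155e19 atoms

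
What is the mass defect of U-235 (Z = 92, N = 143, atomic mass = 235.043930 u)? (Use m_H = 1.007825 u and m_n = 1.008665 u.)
Δm = Z·m_H + N·m_n − M = 1.915 u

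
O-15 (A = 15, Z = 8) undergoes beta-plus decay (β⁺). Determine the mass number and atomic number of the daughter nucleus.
Daughter: A = 15, Z = 7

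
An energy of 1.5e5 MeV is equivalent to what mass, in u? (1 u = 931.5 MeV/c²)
m = E/c² = 161 u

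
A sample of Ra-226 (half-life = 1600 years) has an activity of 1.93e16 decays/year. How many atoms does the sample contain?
N = A/λ = 4.455e19 atoms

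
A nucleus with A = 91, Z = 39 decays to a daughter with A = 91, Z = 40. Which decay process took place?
ΔA = 0, ΔZ = +1 ⇒ beta-minus decay (β⁻)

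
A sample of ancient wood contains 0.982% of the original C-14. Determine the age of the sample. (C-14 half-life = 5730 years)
Age = t½ × log₂(1/ratio) = 38220 years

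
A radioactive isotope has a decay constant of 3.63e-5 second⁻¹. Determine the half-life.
t½ = ln(2)/λ = 19090 seconds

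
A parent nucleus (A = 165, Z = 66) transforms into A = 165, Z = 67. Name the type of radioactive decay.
ΔA = 0, ΔZ = +1 ⇒ beta-minus decay (β⁻)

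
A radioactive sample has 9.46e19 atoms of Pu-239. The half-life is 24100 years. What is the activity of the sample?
A = λN = 2.721e15 decays/year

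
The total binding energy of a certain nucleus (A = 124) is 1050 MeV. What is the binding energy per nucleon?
B.E./A = 1050/124 = 8.468 MeV/nucleon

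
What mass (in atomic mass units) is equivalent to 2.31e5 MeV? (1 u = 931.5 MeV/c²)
m = E/c² = 248 u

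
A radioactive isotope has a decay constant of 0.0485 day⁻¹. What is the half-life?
t½ = ln(2)/λ = 14.29 days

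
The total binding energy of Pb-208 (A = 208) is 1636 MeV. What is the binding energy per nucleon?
B.E./A = 1636/208 = 7.865 MeV/nucleon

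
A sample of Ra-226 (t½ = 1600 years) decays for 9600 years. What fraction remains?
N/N₀ = (1/2)^(t/t½) = 0.01562 = 1.56%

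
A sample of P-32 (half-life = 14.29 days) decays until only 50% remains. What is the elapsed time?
t = t½ × log₂(N₀/N) = 14.29 days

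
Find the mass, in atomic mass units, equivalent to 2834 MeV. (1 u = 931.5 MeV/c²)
m = E/c² = 3.042 u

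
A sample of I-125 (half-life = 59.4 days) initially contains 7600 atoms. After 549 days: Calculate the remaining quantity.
N = N₀(1/2)^(t/t½) = 12.55 atoms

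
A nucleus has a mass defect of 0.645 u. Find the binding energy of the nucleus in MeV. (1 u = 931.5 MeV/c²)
B.E. = Δm × 931.5 = 600.8 MeV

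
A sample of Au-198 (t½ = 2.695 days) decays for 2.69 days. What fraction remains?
N/N₀ = (1/2)^(t/t½) = 0.5006 = 50.1%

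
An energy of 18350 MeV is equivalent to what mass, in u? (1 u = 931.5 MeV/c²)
m = E/c² = 19.7 u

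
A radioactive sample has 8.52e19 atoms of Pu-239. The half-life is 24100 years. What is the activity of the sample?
A = λN = 2.45e15 decays/year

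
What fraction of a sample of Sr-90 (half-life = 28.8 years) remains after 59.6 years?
N/N₀ = (1/2)^(t/t½) = 0.2383 = 23.8%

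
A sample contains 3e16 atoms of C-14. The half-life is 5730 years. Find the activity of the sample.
A = λN = 3.629e12 decays/year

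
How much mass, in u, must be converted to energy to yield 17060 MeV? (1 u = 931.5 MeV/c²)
m = E/c² = 18.31 u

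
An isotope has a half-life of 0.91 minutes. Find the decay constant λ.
λ = ln(2)/t½ = 0.7617 minute⁻¹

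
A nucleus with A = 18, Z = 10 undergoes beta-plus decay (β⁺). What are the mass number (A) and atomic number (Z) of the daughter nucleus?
Daughter: A = 18, Z = 9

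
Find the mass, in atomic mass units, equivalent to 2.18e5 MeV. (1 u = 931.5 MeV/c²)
m = E/c² = 234 u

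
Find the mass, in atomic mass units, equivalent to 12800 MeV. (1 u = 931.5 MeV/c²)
m = E/c² = 13.74 u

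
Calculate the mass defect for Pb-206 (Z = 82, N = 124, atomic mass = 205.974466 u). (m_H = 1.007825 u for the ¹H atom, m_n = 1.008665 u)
Δm = Z·m_H + N·m_n − M = 1.742 u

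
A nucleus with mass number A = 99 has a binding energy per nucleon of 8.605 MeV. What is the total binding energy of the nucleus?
B.E. = 8.605 × 99 = 851.9 MeV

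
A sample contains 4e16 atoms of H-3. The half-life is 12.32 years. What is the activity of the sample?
A = λN = 2.25e15 decays/year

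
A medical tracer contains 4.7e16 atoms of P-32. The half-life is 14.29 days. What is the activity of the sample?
A = λN = 2.28e15 decays/day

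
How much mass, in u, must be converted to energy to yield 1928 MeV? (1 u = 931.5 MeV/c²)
m = E/c² = 2.07 u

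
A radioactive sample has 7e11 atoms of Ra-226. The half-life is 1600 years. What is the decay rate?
A = λN = 3.033e8 decays/year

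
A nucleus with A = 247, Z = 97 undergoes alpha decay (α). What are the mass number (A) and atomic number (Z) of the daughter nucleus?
Daughter: A = 243, Z = 95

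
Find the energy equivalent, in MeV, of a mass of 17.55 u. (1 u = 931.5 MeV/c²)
E = mc² = 16350 MeV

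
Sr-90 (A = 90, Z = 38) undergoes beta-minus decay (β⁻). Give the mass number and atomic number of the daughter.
Daughter: A = 90, Z = 39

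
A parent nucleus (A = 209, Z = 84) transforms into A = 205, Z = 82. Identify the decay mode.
ΔA = -4, ΔZ = -2 ⇒ alpha decay (α)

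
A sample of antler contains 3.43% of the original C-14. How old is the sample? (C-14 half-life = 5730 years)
Age = t½ × log₂(1/ratio) = 27880 years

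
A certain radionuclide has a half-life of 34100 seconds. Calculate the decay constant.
λ = ln(2)/t½ = 2.033e-5 second⁻¹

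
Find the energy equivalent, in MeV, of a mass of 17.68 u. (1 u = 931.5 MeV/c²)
E = mc² = 16470 MeV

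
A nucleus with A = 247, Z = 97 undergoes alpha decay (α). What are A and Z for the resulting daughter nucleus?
Daughter: A = 243, Z = 95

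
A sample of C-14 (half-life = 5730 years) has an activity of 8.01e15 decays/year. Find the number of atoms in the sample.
N = A/λ = 6.622e19 atoms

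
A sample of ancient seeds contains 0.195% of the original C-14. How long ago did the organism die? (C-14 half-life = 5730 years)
Age = t½ × log₂(1/ratio) = 51580 years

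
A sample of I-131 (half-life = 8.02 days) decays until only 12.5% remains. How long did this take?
t = t½ × log₂(N₀/N) = 24.06 days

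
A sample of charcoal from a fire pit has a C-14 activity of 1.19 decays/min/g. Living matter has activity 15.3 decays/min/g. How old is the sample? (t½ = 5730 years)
Age = t½ × log₂(A₀/A) = 21110 years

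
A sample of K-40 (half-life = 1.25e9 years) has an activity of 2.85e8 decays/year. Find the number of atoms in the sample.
N = A/λ = 5.14e17 atoms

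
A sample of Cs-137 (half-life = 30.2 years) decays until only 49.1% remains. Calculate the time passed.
t = t½ × log₂(N₀/N) = 30.99 years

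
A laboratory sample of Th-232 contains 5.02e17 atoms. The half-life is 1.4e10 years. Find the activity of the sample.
A = λN = 2.485e7 decays/year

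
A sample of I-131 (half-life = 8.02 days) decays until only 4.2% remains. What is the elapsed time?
t = t½ × log₂(N₀/N) = 36.68 days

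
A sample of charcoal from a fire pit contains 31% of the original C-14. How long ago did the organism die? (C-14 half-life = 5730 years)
Age = t½ × log₂(1/ratio) = 9682 years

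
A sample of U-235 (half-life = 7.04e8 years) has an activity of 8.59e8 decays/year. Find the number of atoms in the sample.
N = A/λ = 8.724e17 atoms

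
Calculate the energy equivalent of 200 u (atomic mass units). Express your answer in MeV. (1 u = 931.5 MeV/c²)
E = mc² = 1.863e5 MeV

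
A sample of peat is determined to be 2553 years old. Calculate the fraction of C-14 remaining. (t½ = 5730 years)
N/N₀ = (1/2)^(t/t½) = 0.7343 = 73.4%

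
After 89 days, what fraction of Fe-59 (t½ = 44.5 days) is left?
N/N₀ = (1/2)^(t/t½) = 0.25 = 25%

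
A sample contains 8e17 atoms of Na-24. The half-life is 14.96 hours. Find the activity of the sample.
A = λN = 3.707e16 decays/hour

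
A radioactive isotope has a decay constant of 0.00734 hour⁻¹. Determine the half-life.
t½ = ln(2)/λ = 94.43 hours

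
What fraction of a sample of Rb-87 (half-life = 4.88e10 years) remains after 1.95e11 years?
N/N₀ = (1/2)^(t/t½) = 0.06268 = 6.27%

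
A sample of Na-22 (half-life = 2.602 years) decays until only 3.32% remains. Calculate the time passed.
t = t½ × log₂(N₀/N) = 12.78 years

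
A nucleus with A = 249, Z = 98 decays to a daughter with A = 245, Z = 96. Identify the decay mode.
ΔA = -4, ΔZ = -2 ⇒ alpha decay (α)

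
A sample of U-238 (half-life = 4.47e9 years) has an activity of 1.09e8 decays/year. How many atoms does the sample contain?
N = A/λ = 7.029e17 atoms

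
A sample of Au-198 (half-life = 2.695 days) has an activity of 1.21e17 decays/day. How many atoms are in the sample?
N = A/λ = 4.705e17 atoms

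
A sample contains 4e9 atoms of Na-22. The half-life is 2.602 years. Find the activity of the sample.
A = λN = 1.066e9 decays/year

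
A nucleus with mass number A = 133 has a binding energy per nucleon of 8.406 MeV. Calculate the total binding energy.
B.E. = 8.406 × 133 = 1118 MeV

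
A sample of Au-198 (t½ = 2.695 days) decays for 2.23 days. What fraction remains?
N/N₀ = (1/2)^(t/t½) = 0.5635 = 56.4%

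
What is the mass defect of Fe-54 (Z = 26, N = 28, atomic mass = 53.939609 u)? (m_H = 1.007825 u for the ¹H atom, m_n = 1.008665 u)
Δm = Z·m_H + N·m_n − M = 0.5065 u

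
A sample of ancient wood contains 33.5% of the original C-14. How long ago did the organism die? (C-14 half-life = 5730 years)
Age = t½ × log₂(1/ratio) = 9041 years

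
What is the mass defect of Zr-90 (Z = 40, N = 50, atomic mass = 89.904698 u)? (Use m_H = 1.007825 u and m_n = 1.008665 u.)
Δm = Z·m_H + N·m_n − M = 0.8416 u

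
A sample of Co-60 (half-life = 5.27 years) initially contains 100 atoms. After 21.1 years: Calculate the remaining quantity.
N = N₀(1/2)^(t/t½) = 6.234 atoms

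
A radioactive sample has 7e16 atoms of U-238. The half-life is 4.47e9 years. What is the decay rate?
A = λN = 1.085e7 decays/year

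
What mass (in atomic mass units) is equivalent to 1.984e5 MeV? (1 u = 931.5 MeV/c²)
m = E/c² = 213 u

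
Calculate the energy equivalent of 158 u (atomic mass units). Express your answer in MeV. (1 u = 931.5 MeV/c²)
E = mc² = 1.472e5 MeV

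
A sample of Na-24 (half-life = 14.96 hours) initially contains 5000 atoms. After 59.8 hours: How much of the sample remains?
N = N₀(1/2)^(t/t½) = 313.1 atoms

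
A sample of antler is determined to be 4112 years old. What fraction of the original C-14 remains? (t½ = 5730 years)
N/N₀ = (1/2)^(t/t½) = 0.6081 = 60.8%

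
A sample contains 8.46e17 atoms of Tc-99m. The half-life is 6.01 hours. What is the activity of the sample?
A = λN = 9.757e16 decays/hour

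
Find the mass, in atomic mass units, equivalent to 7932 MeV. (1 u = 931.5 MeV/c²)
m = E/c² = 8.515 u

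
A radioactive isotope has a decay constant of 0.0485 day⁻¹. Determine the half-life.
t½ = ln(2)/λ = 14.29 days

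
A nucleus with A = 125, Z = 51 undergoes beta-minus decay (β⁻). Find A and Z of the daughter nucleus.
Daughter: A = 125, Z = 52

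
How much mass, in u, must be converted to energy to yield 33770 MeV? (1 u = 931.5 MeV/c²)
m = E/c² = 36.25 u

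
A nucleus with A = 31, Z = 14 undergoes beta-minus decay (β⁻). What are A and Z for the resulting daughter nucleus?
Daughter: A = 31, Z = 15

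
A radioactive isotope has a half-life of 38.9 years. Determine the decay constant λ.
λ = ln(2)/t½ = 0.01782 year⁻¹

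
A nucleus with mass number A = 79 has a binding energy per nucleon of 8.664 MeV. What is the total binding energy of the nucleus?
B.E. = 8.664 × 79 = 684.5 MeV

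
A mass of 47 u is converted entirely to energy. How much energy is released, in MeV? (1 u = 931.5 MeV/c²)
E = mc² = 43780 MeV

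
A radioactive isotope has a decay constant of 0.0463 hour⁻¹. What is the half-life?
t½ = ln(2)/λ = 14.97 hours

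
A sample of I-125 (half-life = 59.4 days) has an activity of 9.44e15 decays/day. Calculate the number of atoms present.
N = A/λ = 8.09e17 atoms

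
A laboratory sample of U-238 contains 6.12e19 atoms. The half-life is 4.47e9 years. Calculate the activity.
A = λN = 9.49e9 decays/year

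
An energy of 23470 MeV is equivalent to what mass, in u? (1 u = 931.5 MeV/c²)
m = E/c² = 25.2 u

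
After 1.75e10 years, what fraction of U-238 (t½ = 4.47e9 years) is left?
N/N₀ = (1/2)^(t/t½) = 0.06629 = 6.63%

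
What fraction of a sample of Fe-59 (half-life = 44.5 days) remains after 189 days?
N/N₀ = (1/2)^(t/t½) = 0.05266 = 5.27%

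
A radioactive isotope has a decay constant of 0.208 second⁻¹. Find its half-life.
t½ = ln(2)/λ = 3.332 seconds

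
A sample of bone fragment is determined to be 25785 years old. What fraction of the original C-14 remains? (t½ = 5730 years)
N/N₀ = (1/2)^(t/t½) = 0.04419 = 4.42%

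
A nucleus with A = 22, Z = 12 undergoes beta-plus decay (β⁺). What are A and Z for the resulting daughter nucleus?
Daughter: A = 22, Z = 11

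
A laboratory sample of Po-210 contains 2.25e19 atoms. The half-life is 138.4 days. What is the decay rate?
A = λN = 1.127e17 decays/day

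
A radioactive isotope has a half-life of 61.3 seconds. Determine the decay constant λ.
λ = ln(2)/t½ = 0.01131 second⁻¹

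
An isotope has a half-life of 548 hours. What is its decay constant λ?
λ = ln(2)/t½ = 0.001265 hour⁻¹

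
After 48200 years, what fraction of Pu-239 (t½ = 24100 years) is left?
N/N₀ = (1/2)^(t/t½) = 0.25 = 25%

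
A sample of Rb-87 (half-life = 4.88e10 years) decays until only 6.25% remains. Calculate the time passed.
t = t½ × log₂(N₀/N) = 1.952e11 years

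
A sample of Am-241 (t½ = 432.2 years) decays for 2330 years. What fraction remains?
N/N₀ = (1/2)^(t/t½) = 0.02383 = 2.38%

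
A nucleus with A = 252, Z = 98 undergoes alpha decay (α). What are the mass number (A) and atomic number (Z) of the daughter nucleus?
Daughter: A = 248, Z = 96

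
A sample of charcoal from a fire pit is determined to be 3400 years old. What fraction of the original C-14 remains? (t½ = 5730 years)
N/N₀ = (1/2)^(t/t½) = 0.6628 = 66.3%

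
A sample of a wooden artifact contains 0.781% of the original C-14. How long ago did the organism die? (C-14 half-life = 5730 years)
Age = t½ × log₂(1/ratio) = 40110 years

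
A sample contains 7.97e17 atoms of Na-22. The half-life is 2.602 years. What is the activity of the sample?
A = λN = 2.123e17 decays/year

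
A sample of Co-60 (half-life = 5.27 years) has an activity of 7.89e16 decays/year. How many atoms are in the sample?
N = A/λ = 5.999e17 atoms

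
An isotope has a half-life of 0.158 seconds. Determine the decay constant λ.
λ = ln(2)/t½ = 4.387 second⁻¹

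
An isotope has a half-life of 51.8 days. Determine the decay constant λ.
λ = ln(2)/t½ = 0.01338 day⁻¹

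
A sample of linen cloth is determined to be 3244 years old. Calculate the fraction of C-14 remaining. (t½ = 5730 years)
N/N₀ = (1/2)^(t/t½) = 0.6754 = 67.5%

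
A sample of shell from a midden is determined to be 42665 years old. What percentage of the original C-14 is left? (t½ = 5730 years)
N/N₀ = (1/2)^(t/t½) = 0.005735 = 0.574%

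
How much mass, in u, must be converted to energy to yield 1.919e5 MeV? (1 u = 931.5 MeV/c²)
m = E/c² = 206 u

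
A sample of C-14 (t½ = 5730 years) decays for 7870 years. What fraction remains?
N/N₀ = (1/2)^(t/t½) = 0.386 = 38.6%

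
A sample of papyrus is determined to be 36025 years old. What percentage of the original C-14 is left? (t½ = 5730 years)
N/N₀ = (1/2)^(t/t½) = 0.01281 = 1.28%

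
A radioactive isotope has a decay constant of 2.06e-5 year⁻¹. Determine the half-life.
t½ = ln(2)/λ = 33650 years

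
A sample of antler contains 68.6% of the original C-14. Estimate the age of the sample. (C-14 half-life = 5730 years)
Age = t½ × log₂(1/ratio) = 3116 years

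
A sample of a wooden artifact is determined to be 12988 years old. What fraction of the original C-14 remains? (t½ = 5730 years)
N/N₀ = (1/2)^(t/t½) = 0.2078 = 20.8%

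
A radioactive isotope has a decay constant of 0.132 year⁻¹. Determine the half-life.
t½ = ln(2)/λ = 5.251 years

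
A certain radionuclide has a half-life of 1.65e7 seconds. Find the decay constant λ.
λ = ln(2)/t½ = 4.201e-8 second⁻¹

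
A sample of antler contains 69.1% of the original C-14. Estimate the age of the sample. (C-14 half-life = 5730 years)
Age = t½ × log₂(1/ratio) = 3055 years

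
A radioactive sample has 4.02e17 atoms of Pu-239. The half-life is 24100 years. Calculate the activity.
A = λN = 1.156e13 decays/year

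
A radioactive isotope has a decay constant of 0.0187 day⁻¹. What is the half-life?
t½ = ln(2)/λ = 37.07 days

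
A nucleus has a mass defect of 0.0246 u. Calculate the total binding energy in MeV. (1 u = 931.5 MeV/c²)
B.E. = Δm × 931.5 = 22.91 MeV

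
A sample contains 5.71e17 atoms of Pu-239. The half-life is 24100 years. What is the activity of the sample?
A = λN = 1.642e13 decays/year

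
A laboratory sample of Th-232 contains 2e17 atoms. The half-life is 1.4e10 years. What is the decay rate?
A = λN = 9.902e6 decays/year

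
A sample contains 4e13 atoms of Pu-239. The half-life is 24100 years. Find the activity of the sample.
A = λN = 1.15e9 decays/year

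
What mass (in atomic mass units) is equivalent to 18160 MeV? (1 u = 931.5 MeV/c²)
m = E/c² = 19.5 u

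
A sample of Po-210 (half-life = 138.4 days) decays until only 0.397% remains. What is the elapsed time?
t = t½ × log₂(N₀/N) = 1104 days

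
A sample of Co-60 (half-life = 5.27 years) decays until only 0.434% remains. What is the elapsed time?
t = t½ × log₂(N₀/N) = 41.36 years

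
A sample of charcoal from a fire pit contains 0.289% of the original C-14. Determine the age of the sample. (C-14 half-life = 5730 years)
Age = t½ × log₂(1/ratio) = 48330 years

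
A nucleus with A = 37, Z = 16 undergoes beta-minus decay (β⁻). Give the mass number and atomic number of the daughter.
Daughter: A = 37, Z = 17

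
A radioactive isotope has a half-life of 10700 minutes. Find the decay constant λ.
λ = ln(2)/t½ = 6.478e-5 minute⁻¹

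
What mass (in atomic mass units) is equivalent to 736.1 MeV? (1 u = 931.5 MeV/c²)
m = E/c² = 0.7902 u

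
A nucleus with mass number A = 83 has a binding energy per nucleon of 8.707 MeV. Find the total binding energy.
B.E. = 8.707 × 83 = 722.7 MeV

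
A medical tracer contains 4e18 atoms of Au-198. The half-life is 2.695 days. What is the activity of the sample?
A = λN = 1.029e18 decays/day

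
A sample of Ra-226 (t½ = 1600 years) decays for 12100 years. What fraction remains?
N/N₀ = (1/2)^(t/t½) = 0.00529 = 0.529%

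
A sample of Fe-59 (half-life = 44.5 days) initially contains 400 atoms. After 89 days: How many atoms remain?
N = N₀(1/2)^(t/t½) = 100 atoms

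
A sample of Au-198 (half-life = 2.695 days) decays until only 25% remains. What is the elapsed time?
t = t½ × log₂(N₀/N) = 5.39 days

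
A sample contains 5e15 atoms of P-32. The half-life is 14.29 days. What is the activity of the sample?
A = λN = 2.425e14 decays/day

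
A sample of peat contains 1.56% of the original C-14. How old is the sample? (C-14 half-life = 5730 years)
Age = t½ × log₂(1/ratio) = 34390 years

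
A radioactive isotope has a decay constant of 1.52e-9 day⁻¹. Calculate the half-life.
t½ = ln(2)/λ = 4.56e8 days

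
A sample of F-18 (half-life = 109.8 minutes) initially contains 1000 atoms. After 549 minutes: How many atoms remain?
N = N₀(1/2)^(t/t½) = 31.25 atoms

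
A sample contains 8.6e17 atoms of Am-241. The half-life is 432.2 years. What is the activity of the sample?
A = λN = 1.379e15 decays/year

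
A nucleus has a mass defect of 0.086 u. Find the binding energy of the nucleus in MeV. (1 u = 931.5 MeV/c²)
B.E. = Δm × 931.5 = 80.11 MeV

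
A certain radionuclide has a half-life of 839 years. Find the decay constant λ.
λ = ln(2)/t½ = 8.262e-4 year⁻¹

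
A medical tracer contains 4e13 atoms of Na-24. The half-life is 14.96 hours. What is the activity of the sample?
A = λN = 1.853e12 decays/hour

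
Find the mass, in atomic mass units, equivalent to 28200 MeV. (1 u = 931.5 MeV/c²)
m = E/c² = 30.27 u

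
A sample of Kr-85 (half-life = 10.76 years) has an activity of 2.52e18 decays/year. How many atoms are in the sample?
N = A/λ = 3.912e19 atoms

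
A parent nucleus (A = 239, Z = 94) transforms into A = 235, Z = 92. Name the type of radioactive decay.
ΔA = -4, ΔZ = -2 ⇒ alpha decay (α)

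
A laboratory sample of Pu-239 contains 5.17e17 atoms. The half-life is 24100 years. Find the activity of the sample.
A = λN = 1.487e13 decays/year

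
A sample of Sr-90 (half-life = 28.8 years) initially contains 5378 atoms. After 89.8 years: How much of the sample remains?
N = N₀(1/2)^(t/t½) = 619.4 atoms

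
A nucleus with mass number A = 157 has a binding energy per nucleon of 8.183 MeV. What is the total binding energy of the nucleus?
B.E. = 8.183 × 157 = 1285 MeV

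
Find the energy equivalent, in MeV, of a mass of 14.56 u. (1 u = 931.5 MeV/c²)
E = mc² = 13560 MeV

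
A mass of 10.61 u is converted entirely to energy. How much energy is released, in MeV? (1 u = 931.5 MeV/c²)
E = mc² = 9883 MeV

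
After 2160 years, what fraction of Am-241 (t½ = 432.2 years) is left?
N/N₀ = (1/2)^(t/t½) = 0.0313 = 3.13%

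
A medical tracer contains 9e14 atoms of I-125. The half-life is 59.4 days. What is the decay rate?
A = λN = 1.05e13 decays/day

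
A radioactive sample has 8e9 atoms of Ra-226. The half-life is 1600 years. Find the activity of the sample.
A = λN = 3.466e6 decays/year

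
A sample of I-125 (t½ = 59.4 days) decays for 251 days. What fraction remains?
N/N₀ = (1/2)^(t/t½) = 0.05345 = 5.35%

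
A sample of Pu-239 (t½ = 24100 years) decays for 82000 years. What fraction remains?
N/N₀ = (1/2)^(t/t½) = 0.09457 = 9.46%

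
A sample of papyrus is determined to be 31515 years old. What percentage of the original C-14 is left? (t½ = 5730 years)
N/N₀ = (1/2)^(t/t½) = 0.0221 = 2.21%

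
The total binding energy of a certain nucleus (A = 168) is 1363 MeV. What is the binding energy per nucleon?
B.E./A = 1363/168 = 8.113 MeV/nucleon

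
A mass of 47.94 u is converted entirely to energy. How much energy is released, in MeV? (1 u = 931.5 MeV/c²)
E = mc² = 44660 MeV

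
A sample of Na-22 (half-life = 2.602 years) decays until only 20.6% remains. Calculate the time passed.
t = t½ × log₂(N₀/N) = 5.931 years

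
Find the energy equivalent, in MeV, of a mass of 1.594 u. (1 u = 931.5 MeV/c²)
E = mc² = 1485 MeV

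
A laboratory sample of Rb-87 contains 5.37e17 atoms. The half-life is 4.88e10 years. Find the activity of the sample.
A = λN = 7.627e6 decays/year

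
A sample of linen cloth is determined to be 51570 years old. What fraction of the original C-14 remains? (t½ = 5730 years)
N/N₀ = (1/2)^(t/t½) = 0.001953 = 0.195%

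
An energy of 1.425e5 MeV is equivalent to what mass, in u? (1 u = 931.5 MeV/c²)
m = E/c² = 153 u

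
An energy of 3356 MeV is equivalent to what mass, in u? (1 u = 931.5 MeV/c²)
m = E/c² = 3.603 u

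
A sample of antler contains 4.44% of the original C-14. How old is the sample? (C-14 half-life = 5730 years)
Age = t½ × log₂(1/ratio) = 25750 years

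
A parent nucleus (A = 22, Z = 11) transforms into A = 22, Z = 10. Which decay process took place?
ΔA = 0, ΔZ = -1 ⇒ beta-plus decay (β⁺) or electron capture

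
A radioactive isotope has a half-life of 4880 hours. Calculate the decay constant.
λ = ln(2)/t½ = 1.42e-4 hour⁻¹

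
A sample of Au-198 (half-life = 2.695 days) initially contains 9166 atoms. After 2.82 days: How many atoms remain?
N = N₀(1/2)^(t/t½) = 4438 atoms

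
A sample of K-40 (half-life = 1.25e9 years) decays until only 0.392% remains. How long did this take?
t = t½ × log₂(N₀/N) = 9.994e9 years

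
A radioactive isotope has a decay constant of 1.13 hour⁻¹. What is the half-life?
t½ = ln(2)/λ = 0.6134 hours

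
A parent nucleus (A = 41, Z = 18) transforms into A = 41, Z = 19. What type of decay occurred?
ΔA = 0, ΔZ = +1 ⇒ beta-minus decay (β⁻)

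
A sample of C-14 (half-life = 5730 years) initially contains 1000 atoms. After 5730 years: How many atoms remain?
N = N₀(1/2)^(t/t½) = 500 atoms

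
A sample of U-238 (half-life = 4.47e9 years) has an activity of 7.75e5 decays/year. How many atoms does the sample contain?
N = A/λ = 4.998e15 atoms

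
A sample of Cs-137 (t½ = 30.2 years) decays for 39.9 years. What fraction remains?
N/N₀ = (1/2)^(t/t½) = 0.4002 = 40%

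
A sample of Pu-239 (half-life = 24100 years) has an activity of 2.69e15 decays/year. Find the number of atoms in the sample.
N = A/λ = 9.353e19 atoms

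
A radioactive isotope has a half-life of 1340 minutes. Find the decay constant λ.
λ = ln(2)/t½ = 5.173e-4 minute⁻¹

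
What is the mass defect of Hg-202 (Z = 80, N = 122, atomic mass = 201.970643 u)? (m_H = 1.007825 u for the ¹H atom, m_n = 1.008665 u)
Δm = Z·m_H + N·m_n − M = 1.712 u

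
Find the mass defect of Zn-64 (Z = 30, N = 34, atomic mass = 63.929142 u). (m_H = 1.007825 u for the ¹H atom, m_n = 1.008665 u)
Δm = Z·m_H + N·m_n − M = 0.6002 u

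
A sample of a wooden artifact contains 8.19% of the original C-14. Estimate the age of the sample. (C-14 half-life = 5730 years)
Age = t½ × log₂(1/ratio) = 20690 years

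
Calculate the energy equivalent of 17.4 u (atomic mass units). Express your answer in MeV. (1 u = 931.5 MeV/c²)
E = mc² = 16210 MeV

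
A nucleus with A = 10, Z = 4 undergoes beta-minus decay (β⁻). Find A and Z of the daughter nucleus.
Daughter: A = 10, Z = 5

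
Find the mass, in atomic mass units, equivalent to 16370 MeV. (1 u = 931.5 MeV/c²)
m = E/c² = 17.57 u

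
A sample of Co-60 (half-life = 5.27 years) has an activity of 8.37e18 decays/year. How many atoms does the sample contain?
N = A/λ = 6.364e19 atoms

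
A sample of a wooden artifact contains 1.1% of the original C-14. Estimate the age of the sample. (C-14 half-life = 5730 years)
Age = t½ × log₂(1/ratio) = 37280 years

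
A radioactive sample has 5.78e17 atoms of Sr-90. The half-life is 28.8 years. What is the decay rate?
A = λN = 1.391e16 decays/year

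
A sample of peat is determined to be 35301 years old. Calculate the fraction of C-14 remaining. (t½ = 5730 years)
N/N₀ = (1/2)^(t/t½) = 0.01398 = 1.4%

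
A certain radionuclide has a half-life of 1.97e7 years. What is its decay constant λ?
λ = ln(2)/t½ = 3.519e-8 year⁻¹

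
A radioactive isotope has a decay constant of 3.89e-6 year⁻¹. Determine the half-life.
t½ = ln(2)/λ = 1.782e5 years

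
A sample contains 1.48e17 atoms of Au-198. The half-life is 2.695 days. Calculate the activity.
A = λN = 3.807e16 decays/day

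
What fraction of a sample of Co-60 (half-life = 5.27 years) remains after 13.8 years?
N/N₀ = (1/2)^(t/t½) = 0.1628 = 16.3%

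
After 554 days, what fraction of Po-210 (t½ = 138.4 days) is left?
N/N₀ = (1/2)^(t/t½) = 0.06237 = 6.24%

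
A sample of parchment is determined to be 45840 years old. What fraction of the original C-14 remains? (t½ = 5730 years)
N/N₀ = (1/2)^(t/t½) = 0.003906 = 0.391%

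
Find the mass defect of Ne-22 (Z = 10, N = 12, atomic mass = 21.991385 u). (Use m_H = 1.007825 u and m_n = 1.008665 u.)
Δm = Z·m_H + N·m_n − M = 0.1908 u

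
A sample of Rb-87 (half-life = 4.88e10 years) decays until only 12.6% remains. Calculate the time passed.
t = t½ × log₂(N₀/N) = 1.458e11 years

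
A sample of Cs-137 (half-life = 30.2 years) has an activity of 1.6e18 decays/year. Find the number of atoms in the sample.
N = A/λ = 6.971e19 atoms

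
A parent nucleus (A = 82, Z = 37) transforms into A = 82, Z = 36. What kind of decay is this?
ΔA = 0, ΔZ = -1 ⇒ beta-plus decay (β⁺) or electron capture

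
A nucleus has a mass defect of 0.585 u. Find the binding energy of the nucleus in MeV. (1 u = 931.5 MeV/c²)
B.E. = Δm × 931.5 = 544.9 MeV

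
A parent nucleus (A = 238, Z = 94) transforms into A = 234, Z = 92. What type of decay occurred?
ΔA = -4, ΔZ = -2 ⇒ alpha decay (α)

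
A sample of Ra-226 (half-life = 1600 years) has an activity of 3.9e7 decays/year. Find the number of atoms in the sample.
N = A/λ = 9.002e10 atoms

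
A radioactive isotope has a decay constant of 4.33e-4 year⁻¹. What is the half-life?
t½ = ln(2)/λ = 1601 years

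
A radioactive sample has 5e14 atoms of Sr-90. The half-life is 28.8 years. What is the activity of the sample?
A = λN = 1.203e13 decays/year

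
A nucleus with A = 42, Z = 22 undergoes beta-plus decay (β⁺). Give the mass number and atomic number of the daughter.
Daughter: A = 42, Z = 21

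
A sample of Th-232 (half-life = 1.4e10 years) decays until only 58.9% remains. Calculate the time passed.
t = t½ × log₂(N₀/N) = 1.069e10 years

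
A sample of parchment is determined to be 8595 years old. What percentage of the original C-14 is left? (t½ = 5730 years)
N/N₀ = (1/2)^(t/t½) = 0.3536 = 35.4%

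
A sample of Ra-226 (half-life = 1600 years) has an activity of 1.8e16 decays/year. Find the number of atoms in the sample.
N = A/λ = 4.155e19 atoms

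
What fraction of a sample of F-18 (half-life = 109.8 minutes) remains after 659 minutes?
N/N₀ = (1/2)^(t/t½) = 0.01561 = 1.56%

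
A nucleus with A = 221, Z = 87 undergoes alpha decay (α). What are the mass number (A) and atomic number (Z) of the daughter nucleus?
Daughter: A = 217, Z = 85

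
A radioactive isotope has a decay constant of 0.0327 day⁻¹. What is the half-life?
t½ = ln(2)/λ = 21.2 days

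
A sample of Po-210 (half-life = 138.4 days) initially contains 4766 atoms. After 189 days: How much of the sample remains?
N = N₀(1/2)^(t/t½) = 1850 atoms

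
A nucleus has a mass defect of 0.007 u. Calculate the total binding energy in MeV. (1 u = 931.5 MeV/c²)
B.E. = Δm × 931.5 = 6.521 MeV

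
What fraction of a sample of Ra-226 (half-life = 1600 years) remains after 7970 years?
N/N₀ = (1/2)^(t/t½) = 0.03166 = 3.17%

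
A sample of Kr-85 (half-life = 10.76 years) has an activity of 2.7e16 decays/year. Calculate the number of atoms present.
N = A/λ = 4.191e17 atoms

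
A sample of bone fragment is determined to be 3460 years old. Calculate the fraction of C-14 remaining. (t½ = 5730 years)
N/N₀ = (1/2)^(t/t½) = 0.658 = 65.8%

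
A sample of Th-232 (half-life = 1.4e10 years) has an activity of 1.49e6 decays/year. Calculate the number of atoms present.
N = A/λ = 3.009e16 atoms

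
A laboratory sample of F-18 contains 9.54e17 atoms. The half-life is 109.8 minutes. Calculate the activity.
A = λN = 6.022e15 decays/minute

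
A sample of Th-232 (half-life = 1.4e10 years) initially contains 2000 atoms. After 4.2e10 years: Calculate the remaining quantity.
N = N₀(1/2)^(t/t½) = 250 atoms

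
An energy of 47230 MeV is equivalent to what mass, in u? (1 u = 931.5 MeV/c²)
m = E/c² = 50.7 u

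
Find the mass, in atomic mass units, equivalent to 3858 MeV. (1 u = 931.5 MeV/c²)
m = E/c² = 4.142 u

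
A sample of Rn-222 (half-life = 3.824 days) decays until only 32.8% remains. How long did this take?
t = t½ × log₂(N₀/N) = 6.15 days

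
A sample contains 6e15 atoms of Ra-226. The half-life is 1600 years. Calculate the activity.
A = λN = 2.599e12 decays/year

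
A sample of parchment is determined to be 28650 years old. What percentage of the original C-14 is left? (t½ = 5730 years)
N/N₀ = (1/2)^(t/t½) = 0.03125 = 3.12%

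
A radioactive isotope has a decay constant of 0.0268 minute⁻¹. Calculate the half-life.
t½ = ln(2)/λ = 25.86 minutes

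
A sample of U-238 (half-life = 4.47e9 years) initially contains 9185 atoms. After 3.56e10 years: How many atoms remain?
N = N₀(1/2)^(t/t½) = 36.78 atoms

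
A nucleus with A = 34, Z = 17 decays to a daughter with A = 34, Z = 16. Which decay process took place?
ΔA = 0, ΔZ = -1 ⇒ beta-plus decay (β⁺) or electron capture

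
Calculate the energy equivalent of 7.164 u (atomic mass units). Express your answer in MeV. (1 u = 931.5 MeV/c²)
E = mc² = 6673 MeV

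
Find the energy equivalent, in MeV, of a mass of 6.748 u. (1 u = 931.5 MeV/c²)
E = mc² = 6286 MeV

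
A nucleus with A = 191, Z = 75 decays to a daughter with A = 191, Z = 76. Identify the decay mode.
ΔA = 0, ΔZ = +1 ⇒ beta-minus decay (β⁻)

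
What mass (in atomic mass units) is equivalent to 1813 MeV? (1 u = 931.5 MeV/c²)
m = E/c² = 1.946 u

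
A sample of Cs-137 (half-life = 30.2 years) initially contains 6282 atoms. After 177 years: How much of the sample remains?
N = N₀(1/2)^(t/t½) = 108.1 atoms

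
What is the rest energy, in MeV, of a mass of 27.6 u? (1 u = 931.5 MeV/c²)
E = mc² = 25710 MeV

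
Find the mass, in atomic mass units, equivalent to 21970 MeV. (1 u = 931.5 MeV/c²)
m = E/c² = 23.59 u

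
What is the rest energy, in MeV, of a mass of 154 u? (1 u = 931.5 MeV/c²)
E = mc² = 1.435e5 MeV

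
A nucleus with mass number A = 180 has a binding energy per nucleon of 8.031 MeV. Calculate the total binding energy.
B.E. = 8.031 × 180 = 1446 MeV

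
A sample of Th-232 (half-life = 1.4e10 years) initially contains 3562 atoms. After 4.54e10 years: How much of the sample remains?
N = N₀(1/2)^(t/t½) = 376.3 atoms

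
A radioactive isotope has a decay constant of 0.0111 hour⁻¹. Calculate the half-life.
t½ = ln(2)/λ = 62.45 hours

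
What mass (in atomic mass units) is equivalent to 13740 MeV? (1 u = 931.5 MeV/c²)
m = E/c² = 14.75 u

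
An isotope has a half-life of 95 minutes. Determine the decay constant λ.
λ = ln(2)/t½ = 0.007296 minute⁻¹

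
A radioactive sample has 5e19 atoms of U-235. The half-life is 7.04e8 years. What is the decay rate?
A = λN = 4.923e10 decays/year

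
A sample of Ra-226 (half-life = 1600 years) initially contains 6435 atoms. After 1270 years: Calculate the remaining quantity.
N = N₀(1/2)^(t/t½) = 3712 atoms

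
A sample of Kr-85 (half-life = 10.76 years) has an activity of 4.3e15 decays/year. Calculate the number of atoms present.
N = A/λ = 6.675e16 atoms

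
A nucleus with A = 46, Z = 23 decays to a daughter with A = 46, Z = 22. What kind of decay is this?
ΔA = 0, ΔZ = -1 ⇒ beta-plus decay (β⁺) or electron capture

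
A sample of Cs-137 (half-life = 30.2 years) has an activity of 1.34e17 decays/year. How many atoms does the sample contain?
N = A/λ = 5.838e18 atoms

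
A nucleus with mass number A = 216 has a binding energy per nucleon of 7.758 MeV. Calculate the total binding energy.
B.E. = 7.758 × 216 = 1676 MeV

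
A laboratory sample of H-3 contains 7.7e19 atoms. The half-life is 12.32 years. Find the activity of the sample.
A = λN = 4.332e18 decays/year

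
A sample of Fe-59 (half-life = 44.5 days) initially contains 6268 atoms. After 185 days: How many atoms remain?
N = N₀(1/2)^(t/t½) = 351.3 atoms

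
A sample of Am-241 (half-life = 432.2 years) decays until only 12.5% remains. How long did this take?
t = t½ × log₂(N₀/N) = 1297 years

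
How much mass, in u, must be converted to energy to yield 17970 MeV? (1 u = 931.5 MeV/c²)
m = E/c² = 19.29 u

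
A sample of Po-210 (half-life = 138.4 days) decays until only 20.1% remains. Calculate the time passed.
t = t½ × log₂(N₀/N) = 320.4 days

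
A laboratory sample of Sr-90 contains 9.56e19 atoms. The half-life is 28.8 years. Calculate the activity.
A = λN = 2.301e18 decays/year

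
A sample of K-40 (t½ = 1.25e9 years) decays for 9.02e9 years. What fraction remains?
N/N₀ = (1/2)^(t/t½) = 0.006726 = 0.673%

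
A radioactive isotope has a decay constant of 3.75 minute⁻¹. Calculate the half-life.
t½ = ln(2)/λ = 0.1848 minutes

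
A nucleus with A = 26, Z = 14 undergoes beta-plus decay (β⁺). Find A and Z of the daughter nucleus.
Daughter: A = 26, Z = 13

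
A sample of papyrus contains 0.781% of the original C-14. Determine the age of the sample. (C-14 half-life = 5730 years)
Age = t½ × log₂(1/ratio) = 40110 years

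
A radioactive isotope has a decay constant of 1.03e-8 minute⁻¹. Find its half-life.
t½ = ln(2)/λ = 6.73e7 minutes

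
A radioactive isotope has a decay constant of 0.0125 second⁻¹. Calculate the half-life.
t½ = ln(2)/λ = 55.45 seconds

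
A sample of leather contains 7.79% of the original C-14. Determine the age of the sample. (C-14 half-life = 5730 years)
Age = t½ × log₂(1/ratio) = 21100 years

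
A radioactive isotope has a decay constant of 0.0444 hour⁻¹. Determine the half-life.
t½ = ln(2)/λ = 15.61 hours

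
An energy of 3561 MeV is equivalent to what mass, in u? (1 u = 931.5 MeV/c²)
m = E/c² = 3.823 u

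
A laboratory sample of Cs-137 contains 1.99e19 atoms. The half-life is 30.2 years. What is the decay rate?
A = λN = 4.567e17 decays/year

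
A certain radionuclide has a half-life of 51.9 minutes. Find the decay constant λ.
λ = ln(2)/t½ = 0.01336 minute⁻¹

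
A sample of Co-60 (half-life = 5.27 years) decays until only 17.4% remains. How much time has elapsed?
t = t½ × log₂(N₀/N) = 13.3 years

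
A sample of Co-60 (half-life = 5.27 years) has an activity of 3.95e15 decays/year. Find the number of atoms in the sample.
N = A/λ = 3.003e16 atoms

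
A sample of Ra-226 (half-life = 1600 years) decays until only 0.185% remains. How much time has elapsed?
t = t½ × log₂(N₀/N) = 14530 years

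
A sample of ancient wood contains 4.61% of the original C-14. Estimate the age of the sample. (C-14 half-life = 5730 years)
Age = t½ × log₂(1/ratio) = 25440 years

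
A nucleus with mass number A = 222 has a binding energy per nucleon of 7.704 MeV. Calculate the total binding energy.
B.E. = 7.704 × 222 = 1710 MeV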